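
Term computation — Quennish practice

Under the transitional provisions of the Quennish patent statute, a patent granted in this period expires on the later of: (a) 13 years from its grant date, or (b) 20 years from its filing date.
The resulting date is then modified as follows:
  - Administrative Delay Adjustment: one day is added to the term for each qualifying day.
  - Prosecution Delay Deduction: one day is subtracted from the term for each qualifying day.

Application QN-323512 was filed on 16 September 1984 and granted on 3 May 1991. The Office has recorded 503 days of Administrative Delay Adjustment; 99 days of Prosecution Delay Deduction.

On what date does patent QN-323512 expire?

October 25, 2005

(a) grant + 13 years → 3 May 2004.
(b) filing + 20 years → 16 September 2004.
Later of the two: 16 September 2004.
Administrative Delay Adjustment: +503 days → 1 February 2006.
Prosecution Delay Deduction: −99 days → 25 October 2005.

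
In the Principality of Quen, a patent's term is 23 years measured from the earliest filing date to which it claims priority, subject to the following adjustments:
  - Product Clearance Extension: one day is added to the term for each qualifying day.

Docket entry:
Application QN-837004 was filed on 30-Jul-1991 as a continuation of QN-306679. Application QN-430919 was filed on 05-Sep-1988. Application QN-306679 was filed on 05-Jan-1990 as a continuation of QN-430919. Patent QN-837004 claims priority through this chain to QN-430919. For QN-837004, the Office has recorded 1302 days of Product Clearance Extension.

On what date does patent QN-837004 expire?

Earliest priority filing: 5 September 1988.
Base term: 5 September 1988 + 23 years → 5 September 2011.
Product Clearance Extension: +1302 days → 30 March 2015.

2015-03-30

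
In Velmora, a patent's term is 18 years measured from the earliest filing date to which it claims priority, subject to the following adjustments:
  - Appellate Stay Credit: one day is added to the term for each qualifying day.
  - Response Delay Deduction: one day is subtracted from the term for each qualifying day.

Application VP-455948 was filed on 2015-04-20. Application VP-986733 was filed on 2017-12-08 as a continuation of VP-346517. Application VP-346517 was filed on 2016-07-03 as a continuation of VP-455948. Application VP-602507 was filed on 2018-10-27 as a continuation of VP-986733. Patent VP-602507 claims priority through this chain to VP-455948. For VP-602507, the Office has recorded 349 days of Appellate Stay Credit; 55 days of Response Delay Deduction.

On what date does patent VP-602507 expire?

February 8, 2034

Earliest priority filing: 20 April 2015.
Base term: 20 April 2015 + 18 years → 20 April 2033.
Appellate Stay Credit: +349 days → 4 April 2034.
Response Delay Deduction: −55 days → 8 February 2034.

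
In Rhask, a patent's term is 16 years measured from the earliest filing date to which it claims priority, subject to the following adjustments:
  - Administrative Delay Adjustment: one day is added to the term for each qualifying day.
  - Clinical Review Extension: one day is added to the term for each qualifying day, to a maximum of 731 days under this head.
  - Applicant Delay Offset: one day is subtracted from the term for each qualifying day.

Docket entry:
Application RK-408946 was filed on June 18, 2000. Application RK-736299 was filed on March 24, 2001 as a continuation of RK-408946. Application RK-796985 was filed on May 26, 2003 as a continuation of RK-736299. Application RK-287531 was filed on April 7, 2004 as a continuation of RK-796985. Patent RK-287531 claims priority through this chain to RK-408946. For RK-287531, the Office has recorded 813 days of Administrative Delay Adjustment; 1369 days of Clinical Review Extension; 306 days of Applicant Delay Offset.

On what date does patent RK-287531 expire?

Earliest priority filing: 18 June 2000.
Base term: 18 June 2000 + 16 years → 18 June 2016.
Administrative Delay Adjustment: +813 days → 9 September 2018.
Clinical Review Extension: 1369 days claimed exceeds the 731-day cap, so +731 days → 9 September 2020.
Applicant Delay Offset: −306 days → 8 November 2019.

2019-11-08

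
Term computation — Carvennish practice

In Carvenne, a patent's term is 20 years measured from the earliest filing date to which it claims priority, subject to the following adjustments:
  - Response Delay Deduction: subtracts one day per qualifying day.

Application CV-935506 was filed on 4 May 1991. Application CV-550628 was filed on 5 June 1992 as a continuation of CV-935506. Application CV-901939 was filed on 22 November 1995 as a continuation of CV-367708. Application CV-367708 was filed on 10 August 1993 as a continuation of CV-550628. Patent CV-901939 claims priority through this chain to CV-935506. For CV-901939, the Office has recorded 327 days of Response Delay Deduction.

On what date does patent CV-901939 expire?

2010-06-11

Earliest priority filing: 4 May 1991.
Base term: 4 May 1991 + 20 years → 4 May 2011.
Response Delay Deduction: −327 days → 11 June 2010.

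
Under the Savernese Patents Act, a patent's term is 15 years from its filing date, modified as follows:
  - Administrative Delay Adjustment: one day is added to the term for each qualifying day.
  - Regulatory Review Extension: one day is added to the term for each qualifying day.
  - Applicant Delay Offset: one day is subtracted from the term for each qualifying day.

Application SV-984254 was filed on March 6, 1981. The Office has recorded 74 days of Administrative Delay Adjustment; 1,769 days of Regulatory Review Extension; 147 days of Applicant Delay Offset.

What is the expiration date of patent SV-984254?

Base term: filing date + 15 years → 6 March 1996.
Administrative Delay Adjustment: +74 days → 19 May 1996.
Regulatory Review Extension: +1769 days → 23 March 2001.
Applicant Delay Offset: −147 days → 27 October 2000.

2000-10-27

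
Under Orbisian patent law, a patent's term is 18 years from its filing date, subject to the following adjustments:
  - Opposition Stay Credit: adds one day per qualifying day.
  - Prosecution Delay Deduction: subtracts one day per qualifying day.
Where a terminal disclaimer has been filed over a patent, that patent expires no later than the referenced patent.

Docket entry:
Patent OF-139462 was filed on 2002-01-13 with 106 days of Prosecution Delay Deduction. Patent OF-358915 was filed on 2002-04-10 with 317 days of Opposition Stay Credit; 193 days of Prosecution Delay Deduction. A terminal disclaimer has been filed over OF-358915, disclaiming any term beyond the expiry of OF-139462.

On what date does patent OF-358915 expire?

September 29, 2019

Natural term of OF-358915:
  Base: filing + 18 years → 10 April 2020.
  Opposition Stay Credit: +317 days → 21 February 2021.
  Prosecution Delay Deduction: −193 days → 12 August 2020.
Expiry of referenced patent OF-139462:
  Base: filing + 18 years → 13 January 2020.
  Prosecution Delay Deduction: −106 days → 29 September 2019.
Terminal disclaimer: OF-358915 expires on the earlier of 12 August 2020 and 29 September 2019.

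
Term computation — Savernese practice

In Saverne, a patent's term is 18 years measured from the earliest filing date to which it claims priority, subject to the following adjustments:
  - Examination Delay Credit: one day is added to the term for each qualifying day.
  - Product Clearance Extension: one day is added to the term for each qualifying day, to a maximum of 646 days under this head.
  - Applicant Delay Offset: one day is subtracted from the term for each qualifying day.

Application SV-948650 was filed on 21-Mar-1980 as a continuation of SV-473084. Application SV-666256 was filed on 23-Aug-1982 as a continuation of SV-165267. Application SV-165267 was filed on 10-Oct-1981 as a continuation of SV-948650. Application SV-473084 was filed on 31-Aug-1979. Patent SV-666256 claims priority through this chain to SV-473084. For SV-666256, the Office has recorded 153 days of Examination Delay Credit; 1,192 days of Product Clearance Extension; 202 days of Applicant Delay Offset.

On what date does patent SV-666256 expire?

Earliest priority filing: 31 August 1979.
Base term: 31 August 1979 + 18 years → 31 August 1997.
Examination Delay Credit: +153 days → 31 January 1998.
Product Clearance Extension: 1192 days claimed exceeds the 646-day cap, so +646 days → 8 November 1999.
Applicant Delay Offset: −202 days → 20 April 1999.

1999-04-20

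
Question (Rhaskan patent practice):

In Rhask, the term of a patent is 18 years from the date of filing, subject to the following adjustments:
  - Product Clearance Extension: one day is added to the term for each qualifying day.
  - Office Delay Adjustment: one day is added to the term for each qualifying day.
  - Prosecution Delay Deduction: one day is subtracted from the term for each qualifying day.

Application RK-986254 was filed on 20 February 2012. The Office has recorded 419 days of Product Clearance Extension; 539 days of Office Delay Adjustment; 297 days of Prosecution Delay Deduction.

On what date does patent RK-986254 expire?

December 13, 2031

Base term: filing date + 18 years → 20 February 2030.
Product Clearance Extension: +419 days → 15 April 2031.
Office Delay Adjustment: +539 days → 5 October 2032.
Prosecution Delay Deduction: −297 days → 13 December 2031.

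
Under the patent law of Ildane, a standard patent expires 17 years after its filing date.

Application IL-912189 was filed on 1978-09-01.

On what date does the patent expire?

Filing date + 17 years → 1 September 1995.

1995-09-01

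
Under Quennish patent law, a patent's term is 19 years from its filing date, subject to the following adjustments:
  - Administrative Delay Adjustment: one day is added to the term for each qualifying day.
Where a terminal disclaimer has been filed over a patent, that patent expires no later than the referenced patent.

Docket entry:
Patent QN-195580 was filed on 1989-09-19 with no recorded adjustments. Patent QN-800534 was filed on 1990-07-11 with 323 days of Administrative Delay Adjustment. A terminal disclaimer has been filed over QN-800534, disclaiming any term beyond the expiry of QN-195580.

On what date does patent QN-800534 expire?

2008-09-19

Natural term of QN-800534:
  Base: filing + 19 years → 11 July 2009.
  Administrative Delay Adjustment: +323 days → 30 May 2010.
Expiry of referenced patent QN-195580:
  Base: filing + 19 years → 19 September 2008.
Terminal disclaimer: QN-800534 expires on the earlier of 30 May 2010 and 19 September 2008.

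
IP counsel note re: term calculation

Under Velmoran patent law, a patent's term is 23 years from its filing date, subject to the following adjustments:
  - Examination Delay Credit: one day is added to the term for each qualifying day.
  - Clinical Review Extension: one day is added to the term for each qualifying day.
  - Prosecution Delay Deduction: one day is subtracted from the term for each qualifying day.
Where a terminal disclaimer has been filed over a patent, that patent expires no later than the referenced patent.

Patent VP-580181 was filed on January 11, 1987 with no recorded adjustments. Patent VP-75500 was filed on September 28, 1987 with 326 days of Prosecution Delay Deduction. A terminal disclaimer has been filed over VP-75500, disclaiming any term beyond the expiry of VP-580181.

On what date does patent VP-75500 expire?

Natural term of VP-75500:
  Base: filing + 23 years → 28 September 2010.
  Prosecution Delay Deduction: −326 days → 6 November 2009.
Expiry of referenced patent VP-580181:
  Base: filing + 23 years → 11 January 2010.
Terminal disclaimer: VP-75500 expires on the earlier of 6 November 2009 and 11 January 2010.

2009-11-06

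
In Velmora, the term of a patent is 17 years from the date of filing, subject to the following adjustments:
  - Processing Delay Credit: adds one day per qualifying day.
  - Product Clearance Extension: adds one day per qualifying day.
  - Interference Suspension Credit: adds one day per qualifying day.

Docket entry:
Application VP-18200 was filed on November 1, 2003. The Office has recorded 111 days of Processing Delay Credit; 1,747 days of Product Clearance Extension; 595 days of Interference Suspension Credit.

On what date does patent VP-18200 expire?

July 21, 2027

Base term: filing date + 17 years → 1 November 2020.
Processing Delay Credit: +111 days → 20 February 2021.
Product Clearance Extension: +1747 days → 3 December 2025.
Interference Suspension Credit: +595 days → 21 July 2027.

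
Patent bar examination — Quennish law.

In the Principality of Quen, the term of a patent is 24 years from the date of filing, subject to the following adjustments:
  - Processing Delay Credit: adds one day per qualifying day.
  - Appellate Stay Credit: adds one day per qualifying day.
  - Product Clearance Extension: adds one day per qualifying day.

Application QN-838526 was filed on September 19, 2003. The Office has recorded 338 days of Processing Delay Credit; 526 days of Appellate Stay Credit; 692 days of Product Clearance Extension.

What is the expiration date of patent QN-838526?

Base term: filing date + 24 years → 19 September 2027.
Processing Delay Credit: +338 days → 22 August 2028.
Appellate Stay Credit: +526 days → 30 January 2030.
Product Clearance Extension: +692 days → 23 December 2031.

2031-12-23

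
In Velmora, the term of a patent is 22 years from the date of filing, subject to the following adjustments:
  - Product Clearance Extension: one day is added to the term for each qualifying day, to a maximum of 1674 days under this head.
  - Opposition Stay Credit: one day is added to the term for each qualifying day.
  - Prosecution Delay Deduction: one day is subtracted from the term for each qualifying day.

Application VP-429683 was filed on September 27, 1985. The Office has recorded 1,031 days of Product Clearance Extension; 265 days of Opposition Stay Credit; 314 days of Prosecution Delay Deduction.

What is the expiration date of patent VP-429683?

Base term: filing date + 22 years → 27 September 2007.
Product Clearance Extension: 1031 days (within the 1674-day cap) → +1031 days → 24 July 2010.
Opposition Stay Credit: +265 days → 15 April 2011.
Prosecution Delay Deduction: −314 days → 5 June 2010.

June 5, 2010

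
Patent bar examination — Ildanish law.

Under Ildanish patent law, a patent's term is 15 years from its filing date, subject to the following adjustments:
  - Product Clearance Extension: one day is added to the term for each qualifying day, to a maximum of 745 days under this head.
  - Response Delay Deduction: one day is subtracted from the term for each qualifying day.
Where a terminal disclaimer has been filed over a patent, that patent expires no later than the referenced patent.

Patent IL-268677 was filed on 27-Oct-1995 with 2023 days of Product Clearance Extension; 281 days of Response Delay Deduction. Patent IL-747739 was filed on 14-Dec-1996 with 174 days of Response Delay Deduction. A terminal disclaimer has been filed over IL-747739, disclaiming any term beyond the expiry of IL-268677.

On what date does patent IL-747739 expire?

June 23, 2011

Natural term of IL-747739:
  Base: filing + 15 years → 14 December 2011.
  Response Delay Deduction: −174 days → 23 June 2011.
Expiry of referenced patent IL-268677:
  Base: filing + 15 years → 27 October 2010.
  Product Clearance Extension: 2023 days claimed exceeds the 745-day cap, so +745 days → 10 November 2012.
  Response Delay Deduction: −281 days → 3 February 2012.
Terminal disclaimer: IL-747739 expires on the earlier of 23 June 2011 and 3 February 2012.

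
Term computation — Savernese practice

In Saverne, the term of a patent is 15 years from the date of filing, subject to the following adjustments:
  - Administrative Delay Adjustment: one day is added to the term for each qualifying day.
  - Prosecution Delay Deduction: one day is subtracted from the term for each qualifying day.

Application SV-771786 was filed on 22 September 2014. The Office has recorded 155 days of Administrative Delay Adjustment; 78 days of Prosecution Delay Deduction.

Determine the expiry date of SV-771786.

Base term: filing date + 15 years → 22 September 2029.
Administrative Delay Adjustment: +155 days → 24 February 2030.
Prosecution Delay Deduction: −78 days → 8 December 2029.

2029-12-08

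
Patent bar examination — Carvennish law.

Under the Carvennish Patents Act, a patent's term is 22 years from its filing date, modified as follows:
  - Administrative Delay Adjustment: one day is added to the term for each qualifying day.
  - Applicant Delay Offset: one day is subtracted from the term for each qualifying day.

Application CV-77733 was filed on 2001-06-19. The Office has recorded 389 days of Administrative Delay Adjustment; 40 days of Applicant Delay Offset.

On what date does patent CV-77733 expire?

Base term: filing date + 22 years → 19 June 2023.
Administrative Delay Adjustment: +389 days → 12 July 2024.
Applicant Delay Offset: −40 days → 2 June 2024.

2024-06-02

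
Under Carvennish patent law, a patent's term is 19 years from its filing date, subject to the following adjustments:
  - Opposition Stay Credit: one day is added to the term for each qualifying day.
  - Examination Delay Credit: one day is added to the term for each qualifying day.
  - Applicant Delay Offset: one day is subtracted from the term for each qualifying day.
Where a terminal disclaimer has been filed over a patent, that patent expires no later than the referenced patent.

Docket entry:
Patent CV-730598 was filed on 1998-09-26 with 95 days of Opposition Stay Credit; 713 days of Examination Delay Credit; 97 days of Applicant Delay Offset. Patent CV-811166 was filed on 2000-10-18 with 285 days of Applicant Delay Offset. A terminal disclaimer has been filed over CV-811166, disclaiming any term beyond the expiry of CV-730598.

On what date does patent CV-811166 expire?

January 6, 2019

Natural term of CV-811166:
  Base: filing + 19 years → 18 October 2019.
  Applicant Delay Offset: −285 days → 6 January 2019.
Expiry of referenced patent CV-730598:
  Base: filing + 19 years → 26 September 2017.
  Opposition Stay Credit: +95 days → 30 December 2017.
  Examination Delay Credit: +713 days → 13 December 2019.
  Applicant Delay Offset: −97 days → 7 September 2019.
Terminal disclaimer: CV-811166 expires on the earlier of 6 January 2019 and 7 September 2019.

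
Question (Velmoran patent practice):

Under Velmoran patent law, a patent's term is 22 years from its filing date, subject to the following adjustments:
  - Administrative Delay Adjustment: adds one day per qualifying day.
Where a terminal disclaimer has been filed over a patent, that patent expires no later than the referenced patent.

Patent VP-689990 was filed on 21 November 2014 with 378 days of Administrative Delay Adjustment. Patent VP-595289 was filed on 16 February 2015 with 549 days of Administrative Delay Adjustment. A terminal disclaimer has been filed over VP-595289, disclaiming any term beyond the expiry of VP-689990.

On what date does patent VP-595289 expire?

Natural term of VP-595289:
  Base: filing + 22 years → 16 February 2037.
  Administrative Delay Adjustment: +549 days → 19 August 2038.
Expiry of referenced patent VP-689990:
  Base: filing + 22 years → 21 November 2036.
  Administrative Delay Adjustment: +378 days → 4 December 2037.
Terminal disclaimer: VP-595289 expires on the earlier of 19 August 2038 and 4 December 2037.

December 4, 2037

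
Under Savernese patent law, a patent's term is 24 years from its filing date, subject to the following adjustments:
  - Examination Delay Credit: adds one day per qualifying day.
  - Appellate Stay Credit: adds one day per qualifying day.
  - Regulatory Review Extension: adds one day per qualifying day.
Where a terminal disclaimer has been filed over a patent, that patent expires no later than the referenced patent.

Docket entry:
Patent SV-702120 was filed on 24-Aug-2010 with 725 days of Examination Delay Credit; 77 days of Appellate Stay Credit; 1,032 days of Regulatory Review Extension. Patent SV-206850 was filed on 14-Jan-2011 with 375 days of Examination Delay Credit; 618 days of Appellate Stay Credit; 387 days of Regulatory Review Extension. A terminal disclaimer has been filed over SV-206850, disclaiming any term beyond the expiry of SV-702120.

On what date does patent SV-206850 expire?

2038-10-25

Natural term of SV-206850:
  Base: filing + 24 years → 14 January 2035.
  Examination Delay Credit: +375 days → 24 January 2036.
  Appellate Stay Credit: +618 days → 3 October 2037.
  Regulatory Review Extension: +387 days → 25 October 2038.
Expiry of referenced patent SV-702120:
  Base: filing + 24 years → 24 August 2034.
  Examination Delay Credit: +725 days → 18 August 2036.
  Appellate Stay Credit: +77 days → 3 November 2036.
  Regulatory Review Extension: +1032 days → 1 September 2039.
Terminal disclaimer: SV-206850 expires on the earlier of 25 October 2038 and 1 September 2039.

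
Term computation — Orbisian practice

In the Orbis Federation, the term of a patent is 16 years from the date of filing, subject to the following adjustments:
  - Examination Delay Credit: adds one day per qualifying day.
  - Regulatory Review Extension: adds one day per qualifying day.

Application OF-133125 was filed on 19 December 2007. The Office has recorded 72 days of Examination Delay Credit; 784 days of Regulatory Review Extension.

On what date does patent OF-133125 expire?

Base term: filing date + 16 years → 19 December 2023.
Examination Delay Credit: +72 days → 29 February 2024.
Regulatory Review Extension: +784 days → 23 April 2026.

April 23, 2026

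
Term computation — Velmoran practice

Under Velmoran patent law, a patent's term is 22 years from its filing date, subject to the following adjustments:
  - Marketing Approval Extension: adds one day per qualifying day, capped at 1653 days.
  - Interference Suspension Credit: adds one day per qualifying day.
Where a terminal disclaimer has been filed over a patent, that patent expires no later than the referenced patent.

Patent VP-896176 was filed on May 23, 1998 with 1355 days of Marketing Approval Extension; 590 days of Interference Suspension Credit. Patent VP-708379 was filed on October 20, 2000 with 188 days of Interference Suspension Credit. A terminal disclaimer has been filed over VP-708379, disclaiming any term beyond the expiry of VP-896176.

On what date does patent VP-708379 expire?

April 26, 2023

Natural term of VP-708379:
  Base: filing + 22 years → 20 October 2022.
  Interference Suspension Credit: +188 days → 26 April 2023.
Expiry of referenced patent VP-896176:
  Base: filing + 22 years → 23 May 2020.
  Marketing Approval Extension: 1355 days (within the 1653-day cap) → +1355 days → 7 February 2024.
  Interference Suspension Credit: +590 days → 19 September 2025.
Terminal disclaimer: VP-708379 expires on the earlier of 26 April 2023 and 19 September 2025.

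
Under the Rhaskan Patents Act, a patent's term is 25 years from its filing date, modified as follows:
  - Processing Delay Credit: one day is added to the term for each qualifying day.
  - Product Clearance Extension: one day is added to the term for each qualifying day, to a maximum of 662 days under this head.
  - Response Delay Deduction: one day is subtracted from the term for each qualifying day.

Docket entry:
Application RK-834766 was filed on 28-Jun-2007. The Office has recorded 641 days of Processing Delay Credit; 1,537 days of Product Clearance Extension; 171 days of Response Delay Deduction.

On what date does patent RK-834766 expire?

Base term: filing date + 25 years → 28 June 2032.
Processing Delay Credit: +641 days → 31 March 2034.
Product Clearance Extension: 1537 days claimed exceeds the 662-day cap, so +662 days → 22 January 2036.
Response Delay Deduction: −171 days → 4 August 2035.

2035-08-04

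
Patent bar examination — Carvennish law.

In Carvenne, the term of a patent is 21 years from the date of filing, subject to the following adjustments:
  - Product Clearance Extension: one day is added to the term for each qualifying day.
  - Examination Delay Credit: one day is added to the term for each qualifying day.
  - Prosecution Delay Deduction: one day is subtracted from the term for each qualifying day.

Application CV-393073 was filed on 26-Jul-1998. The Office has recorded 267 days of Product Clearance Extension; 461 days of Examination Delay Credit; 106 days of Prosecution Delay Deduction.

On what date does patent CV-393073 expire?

April 8, 2021

Base term: filing date + 21 years → 26 July 2019.
Product Clearance Extension: +267 days → 18 April 2020.
Examination Delay Credit: +461 days → 23 July 2021.
Prosecution Delay Deduction: −106 days → 8 April 2021.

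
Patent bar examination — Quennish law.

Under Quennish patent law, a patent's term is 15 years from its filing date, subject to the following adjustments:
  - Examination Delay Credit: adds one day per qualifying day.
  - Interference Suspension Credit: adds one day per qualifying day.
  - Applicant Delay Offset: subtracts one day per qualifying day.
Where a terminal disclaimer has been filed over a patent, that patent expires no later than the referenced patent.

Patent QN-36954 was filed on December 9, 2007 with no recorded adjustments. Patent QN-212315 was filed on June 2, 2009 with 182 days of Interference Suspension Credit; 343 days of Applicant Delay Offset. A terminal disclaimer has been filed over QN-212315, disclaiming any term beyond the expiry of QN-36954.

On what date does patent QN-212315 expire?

Natural term of QN-212315:
  Base: filing + 15 years → 2 June 2024.
  Interference Suspension Credit: +182 days → 1 December 2024.
  Applicant Delay Offset: −343 days → 24 December 2023.
Expiry of referenced patent QN-36954:
  Base: filing + 15 years → 9 December 2022.
Terminal disclaimer: QN-212315 expires on the earlier of 24 December 2023 and 9 December 2022.

December 9, 2022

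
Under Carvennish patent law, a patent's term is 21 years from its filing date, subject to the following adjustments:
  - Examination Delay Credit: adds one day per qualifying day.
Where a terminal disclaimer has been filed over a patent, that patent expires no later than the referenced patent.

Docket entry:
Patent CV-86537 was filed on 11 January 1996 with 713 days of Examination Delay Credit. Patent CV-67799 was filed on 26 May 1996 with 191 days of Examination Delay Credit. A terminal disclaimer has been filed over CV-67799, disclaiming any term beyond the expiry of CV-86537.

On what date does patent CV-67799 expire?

2017-12-03

Natural term of CV-67799:
  Base: filing + 21 years → 26 May 2017.
  Examination Delay Credit: +191 days → 3 December 2017.
Expiry of referenced patent CV-86537:
  Base: filing + 21 years → 11 January 2017.
  Examination Delay Credit: +713 days → 25 December 2018.
Terminal disclaimer: CV-67799 expires on the earlier of 3 December 2017 and 25 December 2018.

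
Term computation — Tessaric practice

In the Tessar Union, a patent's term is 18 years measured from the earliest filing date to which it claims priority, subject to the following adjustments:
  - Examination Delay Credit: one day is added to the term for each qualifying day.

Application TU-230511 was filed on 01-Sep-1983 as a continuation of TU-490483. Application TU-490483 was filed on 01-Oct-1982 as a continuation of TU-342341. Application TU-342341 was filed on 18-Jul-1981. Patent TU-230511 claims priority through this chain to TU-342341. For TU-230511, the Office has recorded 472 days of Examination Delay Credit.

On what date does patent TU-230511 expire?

2000-11-01

Earliest priority filing: 18 July 1981.
Base term: 18 July 1981 + 18 years → 18 July 1999.
Examination Delay Credit: +472 days → 1 November 2000.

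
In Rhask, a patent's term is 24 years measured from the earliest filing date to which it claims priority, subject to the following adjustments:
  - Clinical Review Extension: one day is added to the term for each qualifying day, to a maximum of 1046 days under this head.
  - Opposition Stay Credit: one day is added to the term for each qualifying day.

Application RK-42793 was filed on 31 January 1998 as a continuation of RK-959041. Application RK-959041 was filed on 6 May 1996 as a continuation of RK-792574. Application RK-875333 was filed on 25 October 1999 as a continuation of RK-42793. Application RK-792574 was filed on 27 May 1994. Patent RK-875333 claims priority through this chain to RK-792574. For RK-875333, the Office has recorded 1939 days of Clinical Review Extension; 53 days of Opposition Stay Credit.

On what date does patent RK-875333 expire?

Earliest priority filing: 27 May 1994.
Base term: 27 May 1994 + 24 years → 27 May 2018.
Clinical Review Extension: 1939 days claimed exceeds the 1046-day cap, so +1046 days → 7 April 2021.
Opposition Stay Credit: +53 days → 30 May 2021.

2021-05-30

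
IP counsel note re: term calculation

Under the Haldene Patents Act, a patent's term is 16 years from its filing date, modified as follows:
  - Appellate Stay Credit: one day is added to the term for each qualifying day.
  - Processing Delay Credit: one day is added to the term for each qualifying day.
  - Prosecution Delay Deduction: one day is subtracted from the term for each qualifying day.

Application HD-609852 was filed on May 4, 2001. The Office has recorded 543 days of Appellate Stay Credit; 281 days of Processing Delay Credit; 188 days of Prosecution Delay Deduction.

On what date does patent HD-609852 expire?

January 30, 2019

Base term: filing date + 16 years → 4 May 2017.
Appellate Stay Credit: +543 days → 29 October 2018.
Processing Delay Credit: +281 days → 6 August 2019.
Prosecution Delay Deduction: −188 days → 30 January 2019.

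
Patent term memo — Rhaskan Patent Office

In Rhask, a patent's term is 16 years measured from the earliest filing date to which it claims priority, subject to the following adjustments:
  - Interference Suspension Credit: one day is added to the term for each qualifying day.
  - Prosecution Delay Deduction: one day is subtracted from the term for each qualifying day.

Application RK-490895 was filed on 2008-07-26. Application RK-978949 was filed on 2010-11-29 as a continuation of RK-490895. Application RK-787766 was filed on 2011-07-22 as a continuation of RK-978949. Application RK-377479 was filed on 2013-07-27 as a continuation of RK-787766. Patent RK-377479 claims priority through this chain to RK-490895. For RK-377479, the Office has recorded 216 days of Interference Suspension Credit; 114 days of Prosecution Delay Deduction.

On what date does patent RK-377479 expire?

November 5, 2024

Earliest priority filing: 26 July 2008.
Base term: 26 July 2008 + 16 years → 26 July 2024.
Interference Suspension Credit: +216 days → 27 February 2025.
Prosecution Delay Deduction: −114 days → 5 November 2024.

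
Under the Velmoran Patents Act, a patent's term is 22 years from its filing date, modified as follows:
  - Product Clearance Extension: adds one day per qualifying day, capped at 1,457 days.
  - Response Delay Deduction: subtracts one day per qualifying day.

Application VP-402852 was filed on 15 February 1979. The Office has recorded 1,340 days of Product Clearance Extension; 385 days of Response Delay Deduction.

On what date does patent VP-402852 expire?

September 28, 2003

Base term: filing date + 22 years → 15 February 2001.
Product Clearance Extension: 1340 days (within the 1457-day cap) → +1340 days → 17 October 2004.
Response Delay Deduction: −385 days → 28 September 2003.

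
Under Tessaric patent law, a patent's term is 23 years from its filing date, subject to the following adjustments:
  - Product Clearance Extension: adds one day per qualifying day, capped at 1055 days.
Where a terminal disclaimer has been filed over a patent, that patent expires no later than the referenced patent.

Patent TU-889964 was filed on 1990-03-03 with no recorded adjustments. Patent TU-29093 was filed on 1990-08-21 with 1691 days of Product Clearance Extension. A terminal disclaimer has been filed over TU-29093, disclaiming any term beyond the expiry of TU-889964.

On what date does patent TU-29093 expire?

2013-03-03

Natural term of TU-29093:
  Base: filing + 23 years → 21 August 2013.
  Product Clearance Extension: 1691 days claimed exceeds the 1055-day cap, so +1055 days → 11 July 2016.
Expiry of referenced patent TU-889964:
  Base: filing + 23 years → 3 March 2013.
Terminal disclaimer: TU-29093 expires on the earlier of 11 July 2016 and 3 March 2013.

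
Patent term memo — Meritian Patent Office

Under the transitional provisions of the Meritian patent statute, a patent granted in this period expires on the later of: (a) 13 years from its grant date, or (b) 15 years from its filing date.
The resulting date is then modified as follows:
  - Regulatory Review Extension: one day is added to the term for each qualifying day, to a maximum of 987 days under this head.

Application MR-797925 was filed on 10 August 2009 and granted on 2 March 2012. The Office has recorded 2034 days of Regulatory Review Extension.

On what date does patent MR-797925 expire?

2027-11-14

(a) grant + 13 years → 2 March 2025.
(b) filing + 15 years → 10 August 2024.
Later of the two: 2 March 2025.
Regulatory Review Extension: 2034 days claimed exceeds the 987-day cap, so +987 days → 14 November 2027.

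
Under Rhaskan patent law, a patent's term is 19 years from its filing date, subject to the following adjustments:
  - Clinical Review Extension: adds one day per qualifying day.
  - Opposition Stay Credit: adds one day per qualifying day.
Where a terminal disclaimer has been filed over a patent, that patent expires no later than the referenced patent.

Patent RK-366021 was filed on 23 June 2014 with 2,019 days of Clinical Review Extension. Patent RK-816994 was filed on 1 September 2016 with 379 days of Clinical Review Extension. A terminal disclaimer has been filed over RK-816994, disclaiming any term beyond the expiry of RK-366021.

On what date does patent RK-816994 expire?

Natural term of RK-816994:
  Base: filing + 19 years → 1 September 2035.
  Clinical Review Extension: +379 days → 14 September 2036.
Expiry of referenced patent RK-366021:
  Base: filing + 19 years → 23 June 2033.
  Clinical Review Extension: +2019 days → 2 January 2039.
Terminal disclaimer: RK-816994 expires on the earlier of 14 September 2036 and 2 January 2039.

September 14, 2036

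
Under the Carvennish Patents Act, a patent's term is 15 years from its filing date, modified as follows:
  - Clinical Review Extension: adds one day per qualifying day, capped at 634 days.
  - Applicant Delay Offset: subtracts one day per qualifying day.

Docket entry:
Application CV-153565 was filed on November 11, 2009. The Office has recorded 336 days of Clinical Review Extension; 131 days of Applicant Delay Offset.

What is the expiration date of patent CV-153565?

Base term: filing date + 15 years → 11 November 2024.
Clinical Review Extension: 336 days (within the 634-day cap) → +336 days → 13 October 2025.
Applicant Delay Offset: −131 days → 4 June 2025.

2025-06-04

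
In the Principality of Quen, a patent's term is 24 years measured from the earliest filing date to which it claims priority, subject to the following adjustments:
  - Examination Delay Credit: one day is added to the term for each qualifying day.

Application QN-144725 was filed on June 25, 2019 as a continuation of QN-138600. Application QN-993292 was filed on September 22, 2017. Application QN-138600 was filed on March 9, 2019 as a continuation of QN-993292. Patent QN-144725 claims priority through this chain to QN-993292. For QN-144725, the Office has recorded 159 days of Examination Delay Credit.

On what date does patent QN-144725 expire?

Earliest priority filing: 22 September 2017.
Base term: 22 September 2017 + 24 years → 22 September 2041.
Examination Delay Credit: +159 days → 28 February 2042.

2042-02-28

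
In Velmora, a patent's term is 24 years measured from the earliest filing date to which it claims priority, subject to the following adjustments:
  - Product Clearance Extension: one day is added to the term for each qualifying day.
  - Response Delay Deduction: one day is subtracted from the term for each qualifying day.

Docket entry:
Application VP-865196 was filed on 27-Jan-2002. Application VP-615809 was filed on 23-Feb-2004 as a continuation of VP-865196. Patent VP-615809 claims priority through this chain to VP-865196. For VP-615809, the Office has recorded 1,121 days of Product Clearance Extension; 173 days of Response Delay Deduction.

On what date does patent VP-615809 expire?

Earliest priority filing: 27 January 2002.
Base term: 27 January 2002 + 24 years → 27 January 2026.
Product Clearance Extension: +1121 days → 21 February 2029.
Response Delay Deduction: −173 days → 1 September 2028.

September 1, 2028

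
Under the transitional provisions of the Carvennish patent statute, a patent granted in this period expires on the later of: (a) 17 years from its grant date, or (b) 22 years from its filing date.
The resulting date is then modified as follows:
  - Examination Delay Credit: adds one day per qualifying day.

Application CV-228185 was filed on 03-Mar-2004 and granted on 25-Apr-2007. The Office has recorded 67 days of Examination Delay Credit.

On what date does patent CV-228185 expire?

(a) grant + 17 years → 25 April 2024.
(b) filing + 22 years → 3 March 2026.
Later of the two: 3 March 2026.
Examination Delay Credit: +67 days → 9 May 2026.

May 9, 2026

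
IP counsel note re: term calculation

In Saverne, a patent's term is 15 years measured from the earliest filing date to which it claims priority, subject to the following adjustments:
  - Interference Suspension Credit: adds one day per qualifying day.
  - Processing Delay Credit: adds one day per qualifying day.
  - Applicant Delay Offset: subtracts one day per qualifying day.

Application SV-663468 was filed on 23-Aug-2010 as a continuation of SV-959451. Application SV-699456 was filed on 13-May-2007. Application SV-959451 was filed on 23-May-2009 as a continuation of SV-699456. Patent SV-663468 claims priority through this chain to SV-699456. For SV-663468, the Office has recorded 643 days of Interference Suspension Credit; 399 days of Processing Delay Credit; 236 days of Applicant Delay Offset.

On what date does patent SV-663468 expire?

2024-07-27

Earliest priority filing: 13 May 2007.
Base term: 13 May 2007 + 15 years → 13 May 2022.
Interference Suspension Credit: +643 days → 15 February 2024.
Processing Delay Credit: +399 days → 20 March 2025.
Applicant Delay Offset: −236 days → 27 July 2024.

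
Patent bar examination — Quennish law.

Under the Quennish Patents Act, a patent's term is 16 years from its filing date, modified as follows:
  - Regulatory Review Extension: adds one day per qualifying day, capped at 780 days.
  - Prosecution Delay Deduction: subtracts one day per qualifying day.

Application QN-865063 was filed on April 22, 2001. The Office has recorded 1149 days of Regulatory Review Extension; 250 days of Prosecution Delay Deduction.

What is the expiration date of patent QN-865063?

2018-10-04

Base term: filing date + 16 years → 22 April 2017.
Regulatory Review Extension: 1149 days claimed exceeds the 780-day cap, so +780 days → 11 June 2019.
Prosecution Delay Deduction: −250 days → 4 October 2018.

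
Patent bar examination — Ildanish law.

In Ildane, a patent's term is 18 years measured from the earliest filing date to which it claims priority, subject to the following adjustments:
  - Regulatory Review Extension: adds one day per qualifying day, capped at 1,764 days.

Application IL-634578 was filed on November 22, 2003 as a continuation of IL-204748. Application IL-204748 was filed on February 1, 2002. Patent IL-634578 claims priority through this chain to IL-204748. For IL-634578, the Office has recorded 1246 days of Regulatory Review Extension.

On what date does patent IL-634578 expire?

2023-07-01

Earliest priority filing: 1 February 2002.
Base term: 1 February 2002 + 18 years → 1 February 2020.
Regulatory Review Extension: 1246 days (within the 1764-day cap) → +1246 days → 1 July 2023.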